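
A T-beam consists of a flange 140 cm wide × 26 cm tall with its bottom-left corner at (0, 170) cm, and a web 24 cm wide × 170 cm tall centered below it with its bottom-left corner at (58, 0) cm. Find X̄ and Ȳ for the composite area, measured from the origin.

Part | A | x̄ᵢ | ȳᵢ | A·x̄ᵢ | A·ȳᵢ
web | 4080.00 | 70.00 | 85.00 | 285600.00 | 346800.00
flange | 3640.00 | 70.00 | 183.00 | 254800.00 | 666120.00
Σ | 7720.00 |  |  | 540400.00 | 1012920.00
X̄ = 540400.00 / 7720.00 = 70.00 cm
Ȳ = 1012920.00 / 7720.00 = 131.21 cm

X̄ = 70.00 cm, Ȳ = 131.21 cm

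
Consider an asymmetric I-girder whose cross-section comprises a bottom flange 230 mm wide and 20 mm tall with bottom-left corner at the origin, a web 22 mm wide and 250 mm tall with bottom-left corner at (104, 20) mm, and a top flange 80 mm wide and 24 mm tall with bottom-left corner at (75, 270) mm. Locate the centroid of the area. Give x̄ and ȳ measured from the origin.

bottom flange: A = 230 × 20 = 4600.00, centroid at (115.00, 10.00).
web: A = 22 × 250 = 5500.00, centroid at (115.00, 145.00).
top flange: A = 80 × 24 = 1920.00, centroid at (115.00, 282.00).
ΣA = 12020.00 mm²
ΣAx̄ = (4600.00)(115.00) + (5500.00)(115.00) + (1920.00)(115.00) = 1382300.00 mm³
ΣAȳ = (4600.00)(10.00) + (5500.00)(145.00) + (1920.00)(282.00) = 1384940.00 mm³
x̄ = 1382300.00 / 12020.00 = 115.00 mm
ȳ = 1384940.00 / 12020.00 = 115.22 mm

x̄ = 115.00 mm, ȳ = 115.22 mm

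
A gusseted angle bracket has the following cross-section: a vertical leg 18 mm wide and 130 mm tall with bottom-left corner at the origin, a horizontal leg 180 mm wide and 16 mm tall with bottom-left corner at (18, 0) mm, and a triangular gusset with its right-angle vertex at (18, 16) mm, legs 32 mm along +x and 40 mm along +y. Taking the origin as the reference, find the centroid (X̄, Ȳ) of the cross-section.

vertical leg: A = 18 × 130 = 2340.00, centroid at (9.00, 65.00).
horizontal leg: A = 180 × 16 = 2880.00, centroid at (108.00, 8.00).
gusset: A = ½·32·40 = 640.00, centroid at (28.67, 29.33).
ΣA = 5860.00 mm²
ΣAX̄ = (2340.00)(9.00) + (2880.00)(108.00) + (640.00)(28.67) = 350446.67 mm³
ΣAȲ = (2340.00)(65.00) + (2880.00)(8.00) + (640.00)(29.33) = 193913.33 mm³
X̄ = 350446.67 / 5860.00 = 59.80 mm
Ȳ = 193913.33 / 5860.00 = 33.09 mm

X̄ = 59.80 mm, Ȳ = 33.09 mm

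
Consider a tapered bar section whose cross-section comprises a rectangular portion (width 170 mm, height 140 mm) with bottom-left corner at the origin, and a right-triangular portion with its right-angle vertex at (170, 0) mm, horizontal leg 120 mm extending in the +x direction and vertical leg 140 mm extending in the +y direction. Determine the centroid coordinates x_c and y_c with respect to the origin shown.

rectangular portion: A = 170 × 140 = 23800.00, centroid at (85.00, 70.00).
triangular portion: A = ½·120·140 = 8400.00, centroid at (210.00, 46.67).
ΣA = 32200.00 mm²
ΣAx_c = (23800.00)(85.00) + (8400.00)(210.00) = 3787000.00 mm³
ΣAy_c = (23800.00)(70.00) + (8400.00)(46.67) = 2058000.00 mm³
x_c = 3787000.00 / 32200.00 = 117.61 mm
y_c = 2058000.00 / 32200.00 = 63.91 mm

x_c = 117.61 mm, y_c = 63.91 mm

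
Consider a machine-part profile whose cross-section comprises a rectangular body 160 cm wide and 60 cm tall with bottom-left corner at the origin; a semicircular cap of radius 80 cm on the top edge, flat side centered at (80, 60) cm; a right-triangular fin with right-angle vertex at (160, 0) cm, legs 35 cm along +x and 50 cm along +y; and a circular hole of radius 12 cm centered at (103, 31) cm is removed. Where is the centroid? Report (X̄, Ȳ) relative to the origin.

rectangular body: A = 160 × 60 = 9600.00, centroid at (80.00, 30.00).
semicircular top: A = ½π·80² = 10053.10, centroid at (80.00, 93.95).
triangular fin: A = ½·35·50 = 875.00, centroid at (171.67, 16.67).
hole: A = −π·12² = -452.39, centroid at (103.00, 31.00).
ΣA = 20075.71 cm², ΣAX̄ = 1675859.95 cm³, ΣAȲ = 1233078.39 cm³.
X̄ = 1675859.95/20075.71 = 83.48 cm; Ȳ = 1233078.39/20075.71 = 61.42 cm.

X̄ = 83.48 cm, Ȳ = 61.42 cm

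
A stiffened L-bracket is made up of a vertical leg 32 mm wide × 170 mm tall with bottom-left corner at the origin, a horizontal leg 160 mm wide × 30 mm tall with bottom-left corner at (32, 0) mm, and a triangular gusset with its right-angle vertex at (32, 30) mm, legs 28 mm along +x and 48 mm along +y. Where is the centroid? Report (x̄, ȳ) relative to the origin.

vertical leg: A = 32 × 170 = 5440.00, centroid at (16.00, 85.00).
horizontal leg: A = 160 × 30 = 4800.00, centroid at (112.00, 15.00).
gusset: A = ½·28·48 = 672.00, centroid at (41.33, 46.00).
ΣA = 10912.00 mm², ΣAx̄ = 652416.00 mm³, ΣAȳ = 565312.00 mm³.
x̄ = 652416.00/10912.00 = 59.79 mm; ȳ = 565312.00/10912.00 = 51.81 mm.

x̄ = 59.79 mm, ȳ = 51.81 mm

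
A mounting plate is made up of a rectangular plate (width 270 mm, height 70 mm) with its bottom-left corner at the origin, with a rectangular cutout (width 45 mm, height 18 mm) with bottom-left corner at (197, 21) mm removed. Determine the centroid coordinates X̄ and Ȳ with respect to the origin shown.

X̄ = 131.22 mm, Ȳ = 35.22 mm

plate: A = 270 × 70 = 18900.00, centroid at (135.00, 35.00).
hole: A = −(45 × 18) = -810.00, centroid at (219.50, 30.00).
ΣA = 18090.00 mm²
ΣAX̄ = (18900.00)(135.00) + (-810.00)(219.50) = 2373705.00 mm³
ΣAȲ = (18900.00)(35.00) + (-810.00)(30.00) = 637200.00 mm³
X̄ = 2373705.00 / 18090.00 = 131.22 mm
Ȳ = 637200.00 / 18090.00 = 35.22 mm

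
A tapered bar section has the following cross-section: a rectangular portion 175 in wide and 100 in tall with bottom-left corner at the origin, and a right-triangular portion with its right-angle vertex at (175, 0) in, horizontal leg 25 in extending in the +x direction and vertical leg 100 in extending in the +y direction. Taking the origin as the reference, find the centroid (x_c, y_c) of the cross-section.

x_c = 93.89 in, y_c = 48.89 in

rectangular portion: A = 175 × 100 = 17500.00, centroid at (87.50, 50.00).
triangular portion: A = ½·25·100 = 1250.00, centroid at (183.33, 33.33).
ΣA = 18750.00 in², ΣAx_c = 1760416.67 in³, ΣAy_c = 916666.67 in³.
x_c = 1760416.67/18750.00 = 93.89 in; y_c = 916666.67/18750.00 = 48.89 in.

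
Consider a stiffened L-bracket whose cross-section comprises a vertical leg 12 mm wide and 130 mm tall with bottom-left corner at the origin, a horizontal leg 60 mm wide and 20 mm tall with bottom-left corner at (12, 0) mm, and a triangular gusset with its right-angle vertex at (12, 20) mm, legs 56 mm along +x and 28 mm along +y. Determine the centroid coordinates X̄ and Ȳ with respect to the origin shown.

X̄ = 23.65 mm, Ȳ = 38.49 mm

vertical leg: A = 12 × 130 = 1560.00, centroid at (6.00, 65.00).
horizontal leg: A = 60 × 20 = 1200.00, centroid at (42.00, 10.00).
gusset: A = ½·56·28 = 784.00, centroid at (30.67, 29.33).
ΣA = 3544.00 mm², ΣAX̄ = 83802.67 mm³, ΣAȲ = 136397.33 mm³.
X̄ = 83802.67/3544.00 = 23.65 mm; Ȳ = 136397.33/3544.00 = 38.49 mm.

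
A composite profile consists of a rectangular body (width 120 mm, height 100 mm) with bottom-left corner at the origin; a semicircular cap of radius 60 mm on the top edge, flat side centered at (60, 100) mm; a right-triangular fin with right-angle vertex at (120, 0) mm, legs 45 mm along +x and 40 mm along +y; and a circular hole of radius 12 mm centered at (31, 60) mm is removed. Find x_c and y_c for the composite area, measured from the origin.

x_c = 64.45 mm, y_c = 71.50 mm

rectangular body: A = 120 × 100 = 12000.00, centroid at (60.00, 50.00).
semicircular top: A = ½π·60² = 5654.87, centroid at (60.00, 125.46).
triangular fin: A = ½·45·40 = 900.00, centroid at (135.00, 13.33).
hole: A = −π·12² = -452.39, centroid at (31.00, 60.00).
ΣA = 18102.48 mm²
ΣAx_c = (12000.00)(60.00) + (5654.87)(60.00) + (900.00)(135.00) + (-452.39)(31.00) = 1166767.94 mm³
ΣAy_c = (12000.00)(50.00) + (5654.87)(125.46) + (900.00)(13.33) + (-452.39)(60.00) = 1294343.32 mm³
x_c = 1166767.94 / 18102.48 = 64.45 mm
y_c = 1294343.32 / 18102.48 = 71.50 mm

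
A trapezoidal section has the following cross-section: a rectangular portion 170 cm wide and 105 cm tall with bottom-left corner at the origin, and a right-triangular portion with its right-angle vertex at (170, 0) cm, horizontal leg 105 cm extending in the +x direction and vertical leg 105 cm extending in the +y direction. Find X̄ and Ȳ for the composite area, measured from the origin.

X̄ = 113.31 cm, Ȳ = 48.37 cm

rectangular portion: A = 170 × 105 = 17850.00, centroid at (85.00, 52.50).
triangular portion: A = ½·105·105 = 5512.50, centroid at (205.00, 35.00).
ΣA = 23362.50 cm²
ΣAX̄ = (17850.00)(85.00) + (5512.50)(205.00) = 2647312.50 cm³
ΣAȲ = (17850.00)(52.50) + (5512.50)(35.00) = 1130062.50 cm³
X̄ = 2647312.50 / 23362.50 = 113.31 cm
Ȳ = 1130062.50 / 23362.50 = 48.37 cm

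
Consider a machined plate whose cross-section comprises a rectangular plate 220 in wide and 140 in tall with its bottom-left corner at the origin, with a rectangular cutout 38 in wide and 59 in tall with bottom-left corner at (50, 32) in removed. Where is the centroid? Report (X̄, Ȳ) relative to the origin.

X̄ = 113.22 in, Ȳ = 70.67 in

Part | A | x̄ᵢ | ȳᵢ | A·x̄ᵢ | A·ȳᵢ
plate | 30800.00 | 110.00 | 70.00 | 3388000.00 | 2156000.00
hole | -2242.00 | 69.00 | 61.50 | -154698.00 | -137883.00
Σ | 28558.00 |  |  | 3233302.00 | 2018117.00
X̄ = 3233302.00 / 28558.00 = 113.22 in
Ȳ = 2018117.00 / 28558.00 = 70.67 in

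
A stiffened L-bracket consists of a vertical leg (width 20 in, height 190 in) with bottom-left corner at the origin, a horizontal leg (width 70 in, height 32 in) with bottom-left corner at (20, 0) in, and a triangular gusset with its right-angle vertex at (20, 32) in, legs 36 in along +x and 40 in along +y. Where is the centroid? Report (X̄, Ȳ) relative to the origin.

vertical leg: A = 20 × 190 = 3800.00, centroid at (10.00, 95.00).
horizontal leg: A = 70 × 32 = 2240.00, centroid at (55.00, 16.00).
gusset: A = ½·36·40 = 720.00, centroid at (32.00, 45.33).
ΣA = 6760.00 in², ΣAX̄ = 184240.00 in³, ΣAȲ = 429480.00 in³.
X̄ = 184240.00/6760.00 = 27.25 in; Ȳ = 429480.00/6760.00 = 63.53 in.

X̄ = 27.25 in, Ȳ = 63.53 in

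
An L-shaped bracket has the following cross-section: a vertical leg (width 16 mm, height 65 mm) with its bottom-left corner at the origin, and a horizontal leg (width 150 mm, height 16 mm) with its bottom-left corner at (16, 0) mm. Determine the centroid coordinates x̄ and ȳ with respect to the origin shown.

vertical leg: A = 16 × 65 = 1040.00, centroid at (8.00, 32.50).
horizontal leg: A = 150 × 16 = 2400.00, centroid at (91.00, 8.00).
ΣA = 3440.00 mm², ΣAx̄ = 226720.00 mm³, ΣAȳ = 53000.00 mm³.
x̄ = 226720.00/3440.00 = 65.91 mm; ȳ = 53000.00/3440.00 = 15.41 mm.

x̄ = 65.91 mm, ȳ = 15.41 mm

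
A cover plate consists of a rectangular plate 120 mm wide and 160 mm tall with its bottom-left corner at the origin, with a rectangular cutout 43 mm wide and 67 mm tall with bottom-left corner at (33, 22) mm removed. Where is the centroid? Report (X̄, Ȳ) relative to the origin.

plate: A = 120 × 160 = 19200.00, centroid at (60.00, 80.00).
hole: A = −(43 × 67) = -2881.00, centroid at (54.50, 55.50).
ΣA = 16319.00 mm²
ΣAX̄ = (19200.00)(60.00) + (-2881.00)(54.50) = 994985.50 mm³
ΣAȲ = (19200.00)(80.00) + (-2881.00)(55.50) = 1376104.50 mm³
X̄ = 994985.50 / 16319.00 = 60.97 mm
Ȳ = 1376104.50 / 16319.00 = 84.33 mm

X̄ = 60.97 mm, Ȳ = 84.33 mm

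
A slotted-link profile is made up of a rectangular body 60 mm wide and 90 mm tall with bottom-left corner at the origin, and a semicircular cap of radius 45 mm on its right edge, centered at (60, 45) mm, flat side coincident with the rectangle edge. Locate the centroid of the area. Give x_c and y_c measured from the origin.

rectangular body: A = 60 × 90 = 5400.00, centroid at (30.00, 45.00).
semicircular end: A = ½π·45² = 3180.86, centroid at (79.10, 45.00).
ΣA = 8580.86 mm², ΣAx_c = 413601.75 mm³, ΣAy_c = 386138.82 mm³.
x_c = 413601.75/8580.86 = 48.20 mm; y_c = 386138.82/8580.86 = 45.00 mm.

x_c = 48.20 mm, y_c = 45.00 mm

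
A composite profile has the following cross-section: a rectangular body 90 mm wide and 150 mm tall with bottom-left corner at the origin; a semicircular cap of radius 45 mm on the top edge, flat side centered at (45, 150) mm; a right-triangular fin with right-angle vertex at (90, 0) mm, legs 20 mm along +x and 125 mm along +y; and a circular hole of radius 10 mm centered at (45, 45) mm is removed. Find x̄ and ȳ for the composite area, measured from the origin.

x̄ = 48.67 mm, ȳ = 90.16 mm

rectangular body: A = 90 × 150 = 13500.00, centroid at (45.00, 75.00).
semicircular top: A = ½π·45² = 3180.86, centroid at (45.00, 169.10).
triangular fin: A = ½·20·125 = 1250.00, centroid at (96.67, 41.67).
hole: A = −π·10² = -314.16, centroid at (45.00, 45.00).
ΣA = 17616.70 mm², ΣAx̄ = 857334.98 mm³, ΣAȳ = 1588325.55 mm³.
x̄ = 857334.98/17616.70 = 48.67 mm; ȳ = 1588325.55/17616.70 = 90.16 mm.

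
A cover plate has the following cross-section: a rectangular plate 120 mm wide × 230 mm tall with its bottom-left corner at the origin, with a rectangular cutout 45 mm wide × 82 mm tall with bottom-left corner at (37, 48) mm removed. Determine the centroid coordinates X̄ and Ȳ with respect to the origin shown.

plate: A = 120 × 230 = 27600.00, centroid at (60.00, 115.00).
hole: A = −(45 × 82) = -3690.00, centroid at (59.50, 89.00).
ΣA = 23910.00 mm², ΣAX̄ = 1436445.00 mm³, ΣAȲ = 2845590.00 mm³.
X̄ = 1436445.00/23910.00 = 60.08 mm; Ȳ = 2845590.00/23910.00 = 119.01 mm.

X̄ = 60.08 mm, Ȳ = 119.01 mm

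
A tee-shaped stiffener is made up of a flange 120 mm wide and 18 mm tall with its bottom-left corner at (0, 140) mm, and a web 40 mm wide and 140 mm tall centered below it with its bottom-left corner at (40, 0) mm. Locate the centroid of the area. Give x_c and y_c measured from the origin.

x_c = 60.00 mm, y_c = 91.99 mm

web: A = 40 × 140 = 5600.00, centroid at (60.00, 70.00).
flange: A = 120 × 18 = 2160.00, centroid at (60.00, 149.00).
ΣA = 7760.00 mm², ΣAx_c = 465600.00 mm³, ΣAy_c = 713840.00 mm³.
x_c = 465600.00/7760.00 = 60.00 mm; y_c = 713840.00/7760.00 = 91.99 mm.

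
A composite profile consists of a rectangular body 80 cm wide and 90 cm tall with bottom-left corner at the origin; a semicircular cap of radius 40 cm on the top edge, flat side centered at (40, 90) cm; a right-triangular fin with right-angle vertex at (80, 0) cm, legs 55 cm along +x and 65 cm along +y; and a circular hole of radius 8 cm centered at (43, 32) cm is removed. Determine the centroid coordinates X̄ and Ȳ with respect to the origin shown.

X̄ = 49.17 cm, Ȳ = 55.32 cm

Part | A | x̄ᵢ | ȳᵢ | A·x̄ᵢ | A·ȳᵢ
rectangular body | 7200.00 | 40.00 | 45.00 | 288000.00 | 324000.00
semicircular top | 2513.27 | 40.00 | 106.98 | 100530.96 | 268861.34
triangular fin | 1787.50 | 98.33 | 21.67 | 175770.83 | 38729.17
hole | -201.06 | 43.00 | 32.00 | -8645.66 | -6433.98
Σ | 11299.71 |  |  | 555656.14 | 625156.52
X̄ = 555656.14 / 11299.71 = 49.17 cm
Ȳ = 625156.52 / 11299.71 = 55.32 cm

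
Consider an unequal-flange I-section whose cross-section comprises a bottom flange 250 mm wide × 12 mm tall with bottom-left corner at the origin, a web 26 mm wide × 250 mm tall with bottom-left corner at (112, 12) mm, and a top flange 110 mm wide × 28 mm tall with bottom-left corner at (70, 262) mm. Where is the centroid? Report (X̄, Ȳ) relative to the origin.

X̄ = 125.00 mm, Ȳ = 139.79 mm

bottom flange: A = 250 × 12 = 3000.00, centroid at (125.00, 6.00).
web: A = 26 × 250 = 6500.00, centroid at (125.00, 137.00).
top flange: A = 110 × 28 = 3080.00, centroid at (125.00, 276.00).
ΣA = 12580.00 mm², ΣAX̄ = 1572500.00 mm³, ΣAȲ = 1758580.00 mm³.
X̄ = 1572500.00/12580.00 = 125.00 mm; Ȳ = 1758580.00/12580.00 = 139.79 mm.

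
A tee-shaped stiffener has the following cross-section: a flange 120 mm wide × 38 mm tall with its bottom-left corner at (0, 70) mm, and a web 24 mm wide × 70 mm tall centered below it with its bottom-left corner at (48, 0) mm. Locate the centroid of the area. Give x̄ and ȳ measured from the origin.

x̄ = 60.00 mm, ȳ = 74.46 mm

web: A = 24 × 70 = 1680.00, centroid at (60.00, 35.00).
flange: A = 120 × 38 = 4560.00, centroid at (60.00, 89.00).
ΣA = 6240.00 mm²
ΣAx̄ = (1680.00)(60.00) + (4560.00)(60.00) = 374400.00 mm³
ΣAȳ = (1680.00)(35.00) + (4560.00)(89.00) = 464640.00 mm³
x̄ = 374400.00 / 6240.00 = 60.00 mm
ȳ = 464640.00 / 6240.00 = 74.46 mm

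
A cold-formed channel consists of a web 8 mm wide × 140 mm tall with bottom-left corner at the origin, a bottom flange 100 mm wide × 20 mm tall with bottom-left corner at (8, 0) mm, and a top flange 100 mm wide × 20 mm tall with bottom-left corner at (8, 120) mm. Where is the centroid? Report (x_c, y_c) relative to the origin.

web: A = 8 × 140 = 1120.00, centroid at (4.00, 70.00).
bottom flange: A = 100 × 20 = 2000.00, centroid at (58.00, 10.00).
top flange: A = 100 × 20 = 2000.00, centroid at (58.00, 130.00).
ΣA = 5120.00 mm², ΣAx_c = 236480.00 mm³, ΣAy_c = 358400.00 mm³.
x_c = 236480.00/5120.00 = 46.19 mm; y_c = 358400.00/5120.00 = 70.00 mm.

x_c = 46.19 mm, y_c = 70.00 mm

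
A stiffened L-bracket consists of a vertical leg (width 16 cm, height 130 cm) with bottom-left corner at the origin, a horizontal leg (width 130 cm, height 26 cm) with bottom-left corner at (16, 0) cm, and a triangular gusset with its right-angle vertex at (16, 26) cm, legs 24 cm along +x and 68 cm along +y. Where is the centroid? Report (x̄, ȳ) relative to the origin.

Part | A | x̄ᵢ | ȳᵢ | A·x̄ᵢ | A·ȳᵢ
vertical leg | 2080.00 | 8.00 | 65.00 | 16640.00 | 135200.00
horizontal leg | 3380.00 | 81.00 | 13.00 | 273780.00 | 43940.00
gusset | 816.00 | 24.00 | 48.67 | 19584.00 | 39712.00
Σ | 6276.00 |  |  | 310004.00 | 218852.00
x̄ = 310004.00 / 6276.00 = 49.40 cm
ȳ = 218852.00 / 6276.00 = 34.87 cm

x̄ = 49.40 cm, ȳ = 34.87 cm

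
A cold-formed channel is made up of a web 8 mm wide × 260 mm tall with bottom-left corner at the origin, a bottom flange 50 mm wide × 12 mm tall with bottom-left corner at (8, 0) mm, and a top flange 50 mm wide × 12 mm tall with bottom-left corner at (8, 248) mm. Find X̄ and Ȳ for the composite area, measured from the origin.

web: A = 8 × 260 = 2080.00, centroid at (4.00, 130.00).
bottom flange: A = 50 × 12 = 600.00, centroid at (33.00, 6.00).
top flange: A = 50 × 12 = 600.00, centroid at (33.00, 254.00).
ΣA = 3280.00 mm²
ΣAX̄ = (2080.00)(4.00) + (600.00)(33.00) + (600.00)(33.00) = 47920.00 mm³
ΣAȲ = (2080.00)(130.00) + (600.00)(6.00) + (600.00)(254.00) = 426400.00 mm³
X̄ = 47920.00 / 3280.00 = 14.61 mm
Ȳ = 426400.00 / 3280.00 = 130.00 mm

X̄ = 14.61 mm, Ȳ = 130.00 mm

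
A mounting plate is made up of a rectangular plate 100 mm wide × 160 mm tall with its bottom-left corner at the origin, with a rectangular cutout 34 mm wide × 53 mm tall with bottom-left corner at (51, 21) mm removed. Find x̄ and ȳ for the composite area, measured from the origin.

Part | A | x̄ᵢ | ȳᵢ | A·x̄ᵢ | A·ȳᵢ
plate | 16000.00 | 50.00 | 80.00 | 800000.00 | 1280000.00
hole | -1802.00 | 68.00 | 47.50 | -122536.00 | -85595.00
Σ | 14198.00 |  |  | 677464.00 | 1194405.00
x̄ = 677464.00 / 14198.00 = 47.72 mm
ȳ = 1194405.00 / 14198.00 = 84.12 mm

x̄ = 47.72 mm, ȳ = 84.12 mm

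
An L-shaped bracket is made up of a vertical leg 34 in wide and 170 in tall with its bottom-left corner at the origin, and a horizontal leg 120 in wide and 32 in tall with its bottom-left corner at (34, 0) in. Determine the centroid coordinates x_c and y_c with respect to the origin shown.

vertical leg: A = 34 × 170 = 5780.00, centroid at (17.00, 85.00).
horizontal leg: A = 120 × 32 = 3840.00, centroid at (94.00, 16.00).
ΣA = 9620.00 in²
ΣAx_c = (5780.00)(17.00) + (3840.00)(94.00) = 459220.00 in³
ΣAy_c = (5780.00)(85.00) + (3840.00)(16.00) = 552740.00 in³
x_c = 459220.00 / 9620.00 = 47.74 in
y_c = 552740.00 / 9620.00 = 57.46 in

x_c = 47.74 in, y_c = 57.46 in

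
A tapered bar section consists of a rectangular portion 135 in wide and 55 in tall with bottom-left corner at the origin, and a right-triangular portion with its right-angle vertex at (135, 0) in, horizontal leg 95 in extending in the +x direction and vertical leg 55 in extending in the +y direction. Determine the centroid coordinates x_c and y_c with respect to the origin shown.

x_c = 93.31 in, y_c = 25.11 in

rectangular portion: A = 135 × 55 = 7425.00, centroid at (67.50, 27.50).
triangular portion: A = ½·95·55 = 2612.50, centroid at (166.67, 18.33).
ΣA = 10037.50 in²
ΣAx_c = (7425.00)(67.50) + (2612.50)(166.67) = 936604.17 in³
ΣAy_c = (7425.00)(27.50) + (2612.50)(18.33) = 252083.33 in³
x_c = 936604.17 / 10037.50 = 93.31 in
y_c = 252083.33 / 10037.50 = 25.11 in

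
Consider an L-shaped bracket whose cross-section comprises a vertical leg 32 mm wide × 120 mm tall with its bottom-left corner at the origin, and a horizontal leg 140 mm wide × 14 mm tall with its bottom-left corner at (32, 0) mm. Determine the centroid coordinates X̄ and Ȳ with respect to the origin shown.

X̄ = 45.06 mm, Ȳ = 42.09 mm

vertical leg: A = 32 × 120 = 3840.00, centroid at (16.00, 60.00).
horizontal leg: A = 140 × 14 = 1960.00, centroid at (102.00, 7.00).
ΣA = 5800.00 mm², ΣAX̄ = 261360.00 mm³, ΣAȲ = 244120.00 mm³.
X̄ = 261360.00/5800.00 = 45.06 mm; Ȳ = 244120.00/5800.00 = 42.09 mm.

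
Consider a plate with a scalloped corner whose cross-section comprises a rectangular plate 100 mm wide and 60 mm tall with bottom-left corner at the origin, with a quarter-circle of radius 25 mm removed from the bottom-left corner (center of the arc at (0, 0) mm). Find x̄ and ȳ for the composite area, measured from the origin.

x̄ = 53.51 mm, ȳ = 31.73 mm

plate: A = 100 × 60 = 6000.00, centroid at (50.00, 30.00).
removed quarter-circle: A = −¼π·25² = -490.87, centroid at (10.61, 10.61).
ΣA = 5509.13 mm², ΣAx̄ = 294791.67 mm³, ΣAȳ = 174791.67 mm³.
x̄ = 294791.67/5509.13 = 53.51 mm; ȳ = 174791.67/5509.13 = 31.73 mm.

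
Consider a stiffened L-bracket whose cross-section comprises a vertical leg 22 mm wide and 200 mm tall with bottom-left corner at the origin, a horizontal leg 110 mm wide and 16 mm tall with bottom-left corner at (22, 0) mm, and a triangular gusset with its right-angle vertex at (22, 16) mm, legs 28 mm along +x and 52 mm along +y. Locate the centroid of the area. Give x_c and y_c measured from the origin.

x_c = 30.01 mm, y_c = 69.45 mm

Part | A | x̄ᵢ | ȳᵢ | A·x̄ᵢ | A·ȳᵢ
vertical leg | 4400.00 | 11.00 | 100.00 | 48400.00 | 440000.00
horizontal leg | 1760.00 | 77.00 | 8.00 | 135520.00 | 14080.00
gusset | 728.00 | 31.33 | 33.33 | 22810.67 | 24266.67
Σ | 6888.00 |  |  | 206730.67 | 478346.67
x_c = 206730.67 / 6888.00 = 30.01 mm
y_c = 478346.67 / 6888.00 = 69.45 mm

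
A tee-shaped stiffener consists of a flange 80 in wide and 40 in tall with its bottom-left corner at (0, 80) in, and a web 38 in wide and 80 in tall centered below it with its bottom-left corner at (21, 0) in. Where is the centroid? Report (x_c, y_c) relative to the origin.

x_c = 40.00 in, y_c = 70.77 in

Part | A | x̄ᵢ | ȳᵢ | A·x̄ᵢ | A·ȳᵢ
web | 3040.00 | 40.00 | 40.00 | 121600.00 | 121600.00
flange | 3200.00 | 40.00 | 100.00 | 128000.00 | 320000.00
Σ | 6240.00 |  |  | 249600.00 | 441600.00
x_c = 249600.00 / 6240.00 = 40.00 in
y_c = 441600.00 / 6240.00 = 70.77 in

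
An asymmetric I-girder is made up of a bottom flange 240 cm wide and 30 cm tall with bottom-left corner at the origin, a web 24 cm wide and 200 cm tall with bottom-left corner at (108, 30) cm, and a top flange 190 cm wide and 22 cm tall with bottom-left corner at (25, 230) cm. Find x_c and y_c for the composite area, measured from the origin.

bottom flange: A = 240 × 30 = 7200.00, centroid at (120.00, 15.00).
web: A = 24 × 200 = 4800.00, centroid at (120.00, 130.00).
top flange: A = 190 × 22 = 4180.00, centroid at (120.00, 241.00).
ΣA = 16180.00 cm², ΣAx_c = 1941600.00 cm³, ΣAy_c = 1739380.00 cm³.
x_c = 1941600.00/16180.00 = 120.00 cm; y_c = 1739380.00/16180.00 = 107.50 cm.

x_c = 120.00 cm, y_c = 107.50 cm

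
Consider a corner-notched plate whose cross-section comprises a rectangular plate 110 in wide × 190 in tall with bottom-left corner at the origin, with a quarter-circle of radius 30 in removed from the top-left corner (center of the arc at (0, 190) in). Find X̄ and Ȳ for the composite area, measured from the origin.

Part | A | x̄ᵢ | ȳᵢ | A·x̄ᵢ | A·ȳᵢ
plate | 20900.00 | 55.00 | 95.00 | 1149500.00 | 1985500.00
removed quarter-circle | -706.86 | 12.73 | 177.27 | -9000.00 | -125303.09
Σ | 20193.14 |  |  | 1140500.00 | 1860196.91
X̄ = 1140500.00 / 20193.14 = 56.48 in
Ȳ = 1860196.91 / 20193.14 = 92.12 in

X̄ = 56.48 in, Ȳ = 92.12 in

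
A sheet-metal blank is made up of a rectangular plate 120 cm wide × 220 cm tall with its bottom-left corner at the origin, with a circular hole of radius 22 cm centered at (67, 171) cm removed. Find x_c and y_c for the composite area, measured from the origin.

x_c = 59.57 cm, y_c = 106.27 cm

plate: A = 120 × 220 = 26400.00, centroid at (60.00, 110.00).
hole: A = −π·22² = -1520.53, centroid at (67.00, 171.00).
ΣA = 24879.47 cm², ΣAx_c = 1482124.43 cm³, ΣAy_c = 2643989.23 cm³.
x_c = 1482124.43/24879.47 = 59.57 cm; y_c = 2643989.23/24879.47 = 106.27 cm.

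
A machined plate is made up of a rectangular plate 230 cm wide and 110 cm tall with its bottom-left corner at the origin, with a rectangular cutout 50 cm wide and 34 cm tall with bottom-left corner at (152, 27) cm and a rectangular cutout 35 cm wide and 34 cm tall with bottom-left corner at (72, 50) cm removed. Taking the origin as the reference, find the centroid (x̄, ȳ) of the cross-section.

plate: A = 230 × 110 = 25300.00, centroid at (115.00, 55.00).
hole 1: A = −(50 × 34) = -1700.00, centroid at (177.00, 44.00).
hole 2: A = −(35 × 34) = -1190.00, centroid at (89.50, 67.00).
ΣA = 22410.00 cm², ΣAx̄ = 2502095.00 cm³, ΣAȳ = 1236970.00 cm³.
x̄ = 2502095.00/22410.00 = 111.65 cm; ȳ = 1236970.00/22410.00 = 55.20 cm.

x̄ = 111.65 cm, ȳ = 55.20 cm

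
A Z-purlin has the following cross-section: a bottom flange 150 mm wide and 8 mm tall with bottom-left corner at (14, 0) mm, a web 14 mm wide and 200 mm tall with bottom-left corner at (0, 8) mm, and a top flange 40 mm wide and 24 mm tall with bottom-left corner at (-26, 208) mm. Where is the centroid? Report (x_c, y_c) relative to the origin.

bottom flange: A = 150 × 8 = 1200.00, centroid at (89.00, 4.00).
web: A = 14 × 200 = 2800.00, centroid at (7.00, 108.00).
top flange: A = 40 × 24 = 960.00, centroid at (-6.00, 220.00).
ΣA = 4960.00 mm², ΣAx_c = 120640.00 mm³, ΣAy_c = 518400.00 mm³.
x_c = 120640.00/4960.00 = 24.32 mm; y_c = 518400.00/4960.00 = 104.52 mm.

x_c = 24.32 mm, y_c = 104.52 mm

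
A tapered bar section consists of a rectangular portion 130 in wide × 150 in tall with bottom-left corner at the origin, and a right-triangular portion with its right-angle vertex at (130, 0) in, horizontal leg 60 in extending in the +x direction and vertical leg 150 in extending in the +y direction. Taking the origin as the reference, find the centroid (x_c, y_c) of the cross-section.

x_c = 80.94 in, y_c = 70.31 in

Part | A | x̄ᵢ | ȳᵢ | A·x̄ᵢ | A·ȳᵢ
rectangular portion | 19500.00 | 65.00 | 75.00 | 1267500.00 | 1462500.00
triangular portion | 4500.00 | 150.00 | 50.00 | 675000.00 | 225000.00
Σ | 24000.00 |  |  | 1942500.00 | 1687500.00
x_c = 1942500.00 / 24000.00 = 80.94 in
y_c = 1687500.00 / 24000.00 = 70.31 in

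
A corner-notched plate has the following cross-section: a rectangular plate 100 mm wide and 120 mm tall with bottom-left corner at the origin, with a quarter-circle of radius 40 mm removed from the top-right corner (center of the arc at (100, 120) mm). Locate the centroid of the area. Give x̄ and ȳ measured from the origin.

plate: A = 100 × 120 = 12000.00, centroid at (50.00, 60.00).
removed quarter-circle: A = −¼π·40² = -1256.64, centroid at (83.02, 103.02).
ΣA = 10743.36 mm², ΣAx̄ = 495669.63 mm³, ΣAȳ = 590536.89 mm³.
x̄ = 495669.63/10743.36 = 46.14 mm; ȳ = 590536.89/10743.36 = 54.97 mm.

x̄ = 46.14 mm, ȳ = 54.97 mm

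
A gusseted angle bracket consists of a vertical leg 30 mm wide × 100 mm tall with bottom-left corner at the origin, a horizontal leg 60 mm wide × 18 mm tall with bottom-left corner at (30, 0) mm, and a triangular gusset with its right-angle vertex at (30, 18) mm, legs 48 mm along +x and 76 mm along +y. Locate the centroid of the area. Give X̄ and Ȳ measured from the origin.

X̄ = 32.81 mm, Ȳ = 40.44 mm

Part | A | x̄ᵢ | ȳᵢ | A·x̄ᵢ | A·ȳᵢ
vertical leg | 3000.00 | 15.00 | 50.00 | 45000.00 | 150000.00
horizontal leg | 1080.00 | 60.00 | 9.00 | 64800.00 | 9720.00
gusset | 1824.00 | 46.00 | 43.33 | 83904.00 | 79040.00
Σ | 5904.00 |  |  | 193704.00 | 238760.00
X̄ = 193704.00 / 5904.00 = 32.81 mm
Ȳ = 238760.00 / 5904.00 = 40.44 mm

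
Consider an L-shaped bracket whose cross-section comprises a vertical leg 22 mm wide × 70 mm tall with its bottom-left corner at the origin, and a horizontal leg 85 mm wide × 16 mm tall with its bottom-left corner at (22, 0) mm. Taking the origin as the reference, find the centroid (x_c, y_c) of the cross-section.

vertical leg: A = 22 × 70 = 1540.00, centroid at (11.00, 35.00).
horizontal leg: A = 85 × 16 = 1360.00, centroid at (64.50, 8.00).
ΣA = 2900.00 mm², ΣAx_c = 104660.00 mm³, ΣAy_c = 64780.00 mm³.
x_c = 104660.00/2900.00 = 36.09 mm; y_c = 64780.00/2900.00 = 22.34 mm.

x_c = 36.09 mm, y_c = 22.34 mm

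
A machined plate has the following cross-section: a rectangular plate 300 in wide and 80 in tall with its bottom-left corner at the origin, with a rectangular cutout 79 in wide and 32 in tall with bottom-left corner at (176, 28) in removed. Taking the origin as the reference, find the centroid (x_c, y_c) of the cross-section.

x_c = 142.29 in, y_c = 39.53 in

plate: A = 300 × 80 = 24000.00, centroid at (150.00, 40.00).
hole: A = −(79 × 32) = -2528.00, centroid at (215.50, 44.00).
ΣA = 21472.00 in²
ΣAx_c = (24000.00)(150.00) + (-2528.00)(215.50) = 3055216.00 in³
ΣAy_c = (24000.00)(40.00) + (-2528.00)(44.00) = 848768.00 in³
x_c = 3055216.00 / 21472.00 = 142.29 in
y_c = 848768.00 / 21472.00 = 39.53 in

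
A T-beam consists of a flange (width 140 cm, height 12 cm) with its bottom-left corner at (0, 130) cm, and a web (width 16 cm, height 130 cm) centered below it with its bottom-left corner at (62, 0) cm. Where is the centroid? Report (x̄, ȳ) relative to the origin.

web: A = 16 × 130 = 2080.00, centroid at (70.00, 65.00).
flange: A = 140 × 12 = 1680.00, centroid at (70.00, 136.00).
ΣA = 3760.00 cm²
ΣAx̄ = (2080.00)(70.00) + (1680.00)(70.00) = 263200.00 cm³
ΣAȳ = (2080.00)(65.00) + (1680.00)(136.00) = 363680.00 cm³
x̄ = 263200.00 / 3760.00 = 70.00 cm
ȳ = 363680.00 / 3760.00 = 96.72 cm

x̄ = 70.00 cm, ȳ = 96.72 cm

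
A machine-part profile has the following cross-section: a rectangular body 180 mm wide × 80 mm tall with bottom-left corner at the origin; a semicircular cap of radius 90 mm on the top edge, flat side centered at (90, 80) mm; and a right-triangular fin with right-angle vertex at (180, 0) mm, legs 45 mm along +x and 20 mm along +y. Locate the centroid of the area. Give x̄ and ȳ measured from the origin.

x̄ = 91.71 mm, ȳ = 75.54 mm

rectangular body: A = 180 × 80 = 14400.00, centroid at (90.00, 40.00).
semicircular top: A = ½π·90² = 12723.45, centroid at (90.00, 118.20).
triangular fin: A = ½·45·20 = 450.00, centroid at (195.00, 6.67).
ΣA = 27573.45 mm², ΣAx̄ = 2528860.52 mm³, ΣAȳ = 2082876.02 mm³.
x̄ = 2528860.52/27573.45 = 91.71 mm; ȳ = 2082876.02/27573.45 = 75.54 mm.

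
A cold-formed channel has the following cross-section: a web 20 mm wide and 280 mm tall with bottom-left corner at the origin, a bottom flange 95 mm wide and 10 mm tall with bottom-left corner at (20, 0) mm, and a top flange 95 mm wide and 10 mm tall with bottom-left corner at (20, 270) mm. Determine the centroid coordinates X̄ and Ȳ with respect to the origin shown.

web: A = 20 × 280 = 5600.00, centroid at (10.00, 140.00).
bottom flange: A = 95 × 10 = 950.00, centroid at (67.50, 5.00).
top flange: A = 95 × 10 = 950.00, centroid at (67.50, 275.00).
ΣA = 7500.00 mm², ΣAX̄ = 184250.00 mm³, ΣAȲ = 1050000.00 mm³.
X̄ = 184250.00/7500.00 = 24.57 mm; Ȳ = 1050000.00/7500.00 = 140.00 mm.

X̄ = 24.57 mm, Ȳ = 140.00 mm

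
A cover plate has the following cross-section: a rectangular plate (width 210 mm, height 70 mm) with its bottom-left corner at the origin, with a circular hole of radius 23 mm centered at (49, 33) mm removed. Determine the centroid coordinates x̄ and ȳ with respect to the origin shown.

x̄ = 112.14 mm, ȳ = 35.25 mm

plate: A = 210 × 70 = 14700.00, centroid at (105.00, 35.00).
hole: A = −π·23² = -1661.90, centroid at (49.00, 33.00).
ΣA = 13038.10 mm²
ΣAx̄ = (14700.00)(105.00) + (-1661.90)(49.00) = 1462066.78 mm³
ΣAȳ = (14700.00)(35.00) + (-1661.90)(33.00) = 459657.22 mm³
x̄ = 1462066.78 / 13038.10 = 112.14 mm
ȳ = 459657.22 / 13038.10 = 35.25 mm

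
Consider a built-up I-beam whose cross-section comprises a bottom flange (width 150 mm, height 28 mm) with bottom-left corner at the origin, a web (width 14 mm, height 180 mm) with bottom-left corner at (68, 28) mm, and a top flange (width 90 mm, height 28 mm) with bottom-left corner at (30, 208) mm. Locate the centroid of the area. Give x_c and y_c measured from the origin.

x_c = 75.00 mm, y_c = 99.09 mm

bottom flange: A = 150 × 28 = 4200.00, centroid at (75.00, 14.00).
web: A = 14 × 180 = 2520.00, centroid at (75.00, 118.00).
top flange: A = 90 × 28 = 2520.00, centroid at (75.00, 222.00).
ΣA = 9240.00 mm²
ΣAx_c = (4200.00)(75.00) + (2520.00)(75.00) + (2520.00)(75.00) = 693000.00 mm³
ΣAy_c = (4200.00)(14.00) + (2520.00)(118.00) + (2520.00)(222.00) = 915600.00 mm³
x_c = 693000.00 / 9240.00 = 75.00 mm
y_c = 915600.00 / 9240.00 = 99.09 mm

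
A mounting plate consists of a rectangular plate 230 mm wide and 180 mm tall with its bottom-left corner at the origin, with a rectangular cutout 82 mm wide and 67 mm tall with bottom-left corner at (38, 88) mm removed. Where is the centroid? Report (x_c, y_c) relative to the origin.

plate: A = 230 × 180 = 41400.00, centroid at (115.00, 90.00).
hole: A = −(82 × 67) = -5494.00, centroid at (79.00, 121.50).
ΣA = 35906.00 mm²
ΣAx_c = (41400.00)(115.00) + (-5494.00)(79.00) = 4326974.00 mm³
ΣAy_c = (41400.00)(90.00) + (-5494.00)(121.50) = 3058479.00 mm³
x_c = 4326974.00 / 35906.00 = 120.51 mm
y_c = 3058479.00 / 35906.00 = 85.18 mm

x_c = 120.51 mm, y_c = 85.18 mm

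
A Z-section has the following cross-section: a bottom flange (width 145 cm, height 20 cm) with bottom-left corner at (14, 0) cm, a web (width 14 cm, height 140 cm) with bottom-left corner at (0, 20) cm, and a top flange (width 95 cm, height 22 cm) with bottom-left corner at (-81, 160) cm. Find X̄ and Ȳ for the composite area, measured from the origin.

bottom flange: A = 145 × 20 = 2900.00, centroid at (86.50, 10.00).
web: A = 14 × 140 = 1960.00, centroid at (7.00, 90.00).
top flange: A = 95 × 22 = 2090.00, centroid at (-33.50, 171.00).
ΣA = 6950.00 cm²
ΣAX̄ = (2900.00)(86.50) + (1960.00)(7.00) + (2090.00)(-33.50) = 194555.00 cm³
ΣAȲ = (2900.00)(10.00) + (1960.00)(90.00) + (2090.00)(171.00) = 562790.00 cm³
X̄ = 194555.00 / 6950.00 = 27.99 cm
Ȳ = 562790.00 / 6950.00 = 80.98 cm

X̄ = 27.99 cm, Ȳ = 80.98 cm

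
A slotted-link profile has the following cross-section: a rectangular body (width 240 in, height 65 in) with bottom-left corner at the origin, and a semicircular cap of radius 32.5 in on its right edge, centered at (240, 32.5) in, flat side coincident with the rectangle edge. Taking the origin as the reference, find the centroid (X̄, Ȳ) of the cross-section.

rectangular body: A = 240 × 65 = 15600.00, centroid at (120.00, 32.50).
semicircular end: A = ½π·32.5² = 1659.15, centroid at (253.79, 32.50).
ΣA = 17259.15 in²
ΣAX̄ = (15600.00)(120.00) + (1659.15)(253.79) = 2293082.29 in³
ΣAȲ = (15600.00)(32.50) + (1659.15)(32.50) = 560922.49 in³
X̄ = 2293082.29 / 17259.15 = 132.86 in
Ȳ = 560922.49 / 17259.15 = 32.50 in

X̄ = 132.86 in, Ȳ = 32.50 in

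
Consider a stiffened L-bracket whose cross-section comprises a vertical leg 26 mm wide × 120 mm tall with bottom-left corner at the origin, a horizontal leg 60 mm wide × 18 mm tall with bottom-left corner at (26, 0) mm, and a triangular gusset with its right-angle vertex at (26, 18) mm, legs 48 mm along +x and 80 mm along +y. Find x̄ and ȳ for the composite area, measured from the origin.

vertical leg: A = 26 × 120 = 3120.00, centroid at (13.00, 60.00).
horizontal leg: A = 60 × 18 = 1080.00, centroid at (56.00, 9.00).
gusset: A = ½·48·80 = 1920.00, centroid at (42.00, 44.67).
ΣA = 6120.00 mm², ΣAx̄ = 181680.00 mm³, ΣAȳ = 282680.00 mm³.
x̄ = 181680.00/6120.00 = 29.69 mm; ȳ = 282680.00/6120.00 = 46.19 mm.

x̄ = 29.69 mm, ȳ = 46.19 mm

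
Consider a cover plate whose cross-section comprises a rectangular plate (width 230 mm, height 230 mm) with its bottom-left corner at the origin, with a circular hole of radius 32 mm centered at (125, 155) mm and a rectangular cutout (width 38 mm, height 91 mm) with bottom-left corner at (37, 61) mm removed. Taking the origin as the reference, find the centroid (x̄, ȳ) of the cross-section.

plate: A = 230 × 230 = 52900.00, centroid at (115.00, 115.00).
hole 1: A = −π·32² = -3216.99, centroid at (125.00, 155.00).
hole 2: A = −(38 × 91) = -3458.00, centroid at (56.00, 106.50).
ΣA = 46225.01 mm²
ΣAx̄ = (52900.00)(115.00) + (-3216.99)(125.00) + (-3458.00)(56.00) = 5487728.14 mm³
ΣAȳ = (52900.00)(115.00) + (-3216.99)(155.00) + (-3458.00)(106.50) = 5216589.41 mm³
x̄ = 5487728.14 / 46225.01 = 118.72 mm
ȳ = 5216589.41 / 46225.01 = 112.85 mm

x̄ = 118.72 mm, ȳ = 112.85 mm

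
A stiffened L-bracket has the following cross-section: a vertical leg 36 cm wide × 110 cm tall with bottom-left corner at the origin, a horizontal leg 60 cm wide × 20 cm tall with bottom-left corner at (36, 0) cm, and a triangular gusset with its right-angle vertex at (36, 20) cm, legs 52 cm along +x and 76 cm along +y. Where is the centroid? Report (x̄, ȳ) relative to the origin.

Part | A | x̄ᵢ | ȳᵢ | A·x̄ᵢ | A·ȳᵢ
vertical leg | 3960.00 | 18.00 | 55.00 | 71280.00 | 217800.00
horizontal leg | 1200.00 | 66.00 | 10.00 | 79200.00 | 12000.00
gusset | 1976.00 | 53.33 | 45.33 | 105386.67 | 89578.67
Σ | 7136.00 |  |  | 255866.67 | 319378.67
x̄ = 255866.67 / 7136.00 = 35.86 cm
ȳ = 319378.67 / 7136.00 = 44.76 cm

x̄ = 35.86 cm, ȳ = 44.76 cm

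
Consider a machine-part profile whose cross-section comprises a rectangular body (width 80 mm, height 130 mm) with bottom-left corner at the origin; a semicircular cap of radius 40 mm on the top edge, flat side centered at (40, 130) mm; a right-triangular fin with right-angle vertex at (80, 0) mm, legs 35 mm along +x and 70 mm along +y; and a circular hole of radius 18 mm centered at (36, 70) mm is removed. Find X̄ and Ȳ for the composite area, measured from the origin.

rectangular body: A = 80 × 130 = 10400.00, centroid at (40.00, 65.00).
semicircular top: A = ½π·40² = 2513.27, centroid at (40.00, 146.98).
triangular fin: A = ½·35·70 = 1225.00, centroid at (91.67, 23.33).
hole: A = −π·18² = -1017.88, centroid at (36.00, 70.00).
ΣA = 13120.40 mm²
ΣAX̄ = (10400.00)(40.00) + (2513.27)(40.00) + (1225.00)(91.67) + (-1017.88)(36.00) = 592179.09 mm³
ΣAȲ = (10400.00)(65.00) + (2513.27)(146.98) + (1225.00)(23.33) + (-1017.88)(70.00) = 1002724.31 mm³
X̄ = 592179.09 / 13120.40 = 45.13 mm
Ȳ = 1002724.31 / 13120.40 = 76.42 mm

X̄ = 45.13 mm, Ȳ = 76.42 mm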